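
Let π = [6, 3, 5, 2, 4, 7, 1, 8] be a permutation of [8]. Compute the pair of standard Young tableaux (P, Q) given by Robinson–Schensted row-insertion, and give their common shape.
P = [1, 4, 7, 8] / [2, 5] / [3] / [6];  Q = [1, 3, 6, 8] / [2, 5] / [4] / [7];  common shape = (4, 2, 1, 1)

Row-insert the values π_1, π_2, … into P one at a time, bumping the leftmost entry strictly greater than the inserted value down to the next row. The recording tableau Q records, in position (i, j), the step at which that cell was added to P.
  Insert 6 (step 1): P = [6];  Q = [1]
  Insert 3 (step 2): P = [3] / [6];  Q = [1] / [2]
  Insert 5 (step 3): P = [3, 5] / [6];  Q = [1, 3] / [2]
  Insert 2 (step 4): P = [2, 5] / [3] / [6];  Q = [1, 3] / [2] / [4]
  Insert 4 (step 5): P = [2, 4] / [3, 5] / [6];  Q = [1, 3] / [2, 5] / [4]
  Insert 7 (step 6): P = [2, 4, 7] / [3, 5] / [6];  Q = [1, 3, 6] / [2, 5] / [4]
  Insert 1 (step 7): P = [1, 4, 7] / [2, 5] / [3] / [6];  Q = [1, 3, 6] / [2, 5] / [4] / [7]
  Insert 8 (step 8): P = [1, 4, 7, 8] / [2, 5] / [3] / [6];  Q = [1, 3, 6, 8] / [2, 5] / [4] / [7]
Final shape: (4, 2, 1, 1).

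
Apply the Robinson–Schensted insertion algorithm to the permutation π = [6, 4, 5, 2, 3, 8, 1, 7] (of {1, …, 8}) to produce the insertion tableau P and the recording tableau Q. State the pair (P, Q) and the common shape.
P = [1, 3, 7] / [2, 5, 8] / [4] / [6];  Q = [1, 3, 6] / [2, 5, 8] / [4] / [7];  common shape = (3, 3, 1, 1)

Row-insert the values π_1, π_2, … into P one at a time, bumping the leftmost entry strictly greater than the inserted value down to the next row. The recording tableau Q records, in position (i, j), the step at which that cell was added to P.
  Insert 6 (step 1): P = [6];  Q = [1]
  Insert 4 (step 2): P = [4] / [6];  Q = [1] / [2]
  Insert 5 (step 3): P = [4, 5] / [6];  Q = [1, 3] / [2]
  Insert 2 (step 4): P = [2, 5] / [4] / [6];  Q = [1, 3] / [2] / [4]
  Insert 3 (step 5): P = [2, 3] / [4, 5] / [6];  Q = [1, 3] / [2, 5] / [4]
  Insert 8 (step 6): P = [2, 3, 8] / [4, 5] / [6];  Q = [1, 3, 6] / [2, 5] / [4]
  Insert 1 (step 7): P = [1, 3, 8] / [2, 5] / [4] / [6];  Q = [1, 3, 6] / [2, 5] / [4] / [7]
  Insert 7 (step 8): P = [1, 3, 7] / [2, 5, 8] / [4] / [6];  Q = [1, 3, 6] / [2, 5, 8] / [4] / [7]
Final shape: (3, 3, 1, 1).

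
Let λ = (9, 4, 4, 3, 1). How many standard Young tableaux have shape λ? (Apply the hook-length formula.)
# SYT of shape (9, 4, 4, 3, 1) = 230757660

Hook-length formula: f^λ = n! / Π hook(c), product over all cells c of the Young diagram. For λ = (9, 4, 4, 3, 1), n = 21 boxes. Hook lengths by row (left-to-right, top-to-bottom): [13, 11, 10, 8, 5, 4, 3, 2, 1]; [7, 5, 4, 2]; [6, 4, 3, 1]; [4, 2, 1]; [1]. Product of hooks = 221405184000. So f^λ = 21! / 221405184000 = 51090942171709440000 / 221405184000 = 230757660.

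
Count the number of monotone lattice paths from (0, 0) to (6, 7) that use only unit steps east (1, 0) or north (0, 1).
Number of paths = 1716

A monotone lattice path from (0, 0) to (6, 7) consists of 6 east steps and 7 north steps in some order, so it is determined by which 6 of the 13 steps are east. The count is C(13, 6) = 1716.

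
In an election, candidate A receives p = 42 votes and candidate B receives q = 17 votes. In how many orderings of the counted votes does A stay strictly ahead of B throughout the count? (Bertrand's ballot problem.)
Strict-lead orderings = 117588504119625

Total orderings of the 59 votes with 42 for A: C(59, 42) = 277508869722315. By the Bertrand ballot formula (Cycle Lemma / reflection principle), the number of orderings in which A is strictly ahead of B throughout is (p − q)/(p + q) · C(p + q, p) = (42 − 17)/(42 + 17) · 277508869722315 = 117588504119625.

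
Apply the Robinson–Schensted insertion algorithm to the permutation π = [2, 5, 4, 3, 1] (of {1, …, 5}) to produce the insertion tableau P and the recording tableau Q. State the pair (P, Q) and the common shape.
P = [1, 3] / [2] / [4] / [5];  Q = [1, 2] / [3] / [4] / [5];  common shape = (2, 1, 1, 1)

Row-insert the values π_1, π_2, … into P one at a time, bumping the leftmost entry strictly greater than the inserted value down to the next row. The recording tableau Q records, in position (i, j), the step at which that cell was added to P.
  Insert 2 (step 1): P = [2];  Q = [1]
  Insert 5 (step 2): P = [2, 5];  Q = [1, 2]
  Insert 4 (step 3): P = [2, 4] / [5];  Q = [1, 2] / [3]
  Insert 3 (step 4): P = [2, 3] / [4] / [5];  Q = [1, 2] / [3] / [4]
  Insert 1 (step 5): P = [1, 3] / [2] / [4] / [5];  Q = [1, 2] / [3] / [4] / [5]
Final shape: (2, 1, 1, 1).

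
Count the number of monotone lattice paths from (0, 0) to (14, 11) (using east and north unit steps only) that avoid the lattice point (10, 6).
Number of paths = 3448392

Total paths from (0, 0) to (14, 11): C(25, 14) = 4457400. Paths through (10, 6): (paths (0, 0) → (10, 6)) × (paths (10, 6) → (14, 11)) = C(16, 10) · C(9, 4) = 8008 · 126 = 1009008. Avoidance count = 4457400 − 1009008 = 3448392.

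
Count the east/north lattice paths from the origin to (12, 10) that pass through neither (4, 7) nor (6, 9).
Number of paths = 571021

Inclusion–exclusion. Total paths: C(22, 12) = 646646. Through P₁: C(11, 4)·C(11, 8) = 54450. Through P₂: C(15, 6)·C(7, 6) = 35035. Since P₁ is strictly southwest of P₂, a monotone path through both must visit P₁ then P₂; paths through both = C(11, 4)·C(4, 2)·C(7, 6) = 13860. Avoid both = 646646 − 54450 − 35035 + 13860 = 571021.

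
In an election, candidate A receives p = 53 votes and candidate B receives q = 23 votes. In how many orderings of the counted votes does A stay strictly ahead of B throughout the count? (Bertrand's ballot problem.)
Strict-lead orderings = 6734638496689434000

Total orderings of the 76 votes with 53 for A: C(76, 53) = 17061084191613232800. By the Bertrand ballot formula (Cycle Lemma / reflection principle), the number of orderings in which A is strictly ahead of B throughout is (p − q)/(p + q) · C(p + q, p) = (53 − 23)/(53 + 23) · 17061084191613232800 = 6734638496689434000.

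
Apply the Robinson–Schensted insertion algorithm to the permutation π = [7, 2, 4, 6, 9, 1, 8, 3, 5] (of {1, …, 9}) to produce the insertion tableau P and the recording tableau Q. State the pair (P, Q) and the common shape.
P = [1, 3, 5, 8] / [2, 4, 6] / [7, 9];  Q = [1, 3, 4, 5] / [2, 7, 9] / [6, 8];  common shape = (4, 3, 2)

Row-insert the values π_1, π_2, … into P one at a time, bumping the leftmost entry strictly greater than the inserted value down to the next row. The recording tableau Q records, in position (i, j), the step at which that cell was added to P.
  Insert 7 (step 1): P = [7];  Q = [1]
  Insert 2 (step 2): P = [2] / [7];  Q = [1] / [2]
  Insert 4 (step 3): P = [2, 4] / [7];  Q = [1, 3] / [2]
  Insert 6 (step 4): P = [2, 4, 6] / [7];  Q = [1, 3, 4] / [2]
  Insert 9 (step 5): P = [2, 4, 6, 9] / [7];  Q = [1, 3, 4, 5] / [2]
  Insert 1 (step 6): P = [1, 4, 6, 9] / [2] / [7];  Q = [1, 3, 4, 5] / [2] / [6]
  Insert 8 (step 7): P = [1, 4, 6, 8] / [2, 9] / [7];  Q = [1, 3, 4, 5] / [2, 7] / [6]
  Insert 3 (step 8): P = [1, 3, 6, 8] / [2, 4] / [7, 9];  Q = [1, 3, 4, 5] / [2, 7] / [6, 8]
  Insert 5 (step 9): P = [1, 3, 5, 8] / [2, 4, 6] / [7, 9];  Q = [1, 3, 4, 5] / [2, 7, 9] / [6, 8]
Final shape: (4, 3, 2).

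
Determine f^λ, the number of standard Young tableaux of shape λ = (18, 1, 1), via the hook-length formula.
# SYT of shape (18, 1, 1) = 171

Hook-length formula: f^λ = n! / Π hook(c), product over all cells c of the Young diagram. For λ = (18, 1, 1), n = 20 boxes. Hook lengths by row (left-to-right, top-to-bottom): [20, 17, 16, 15, 14, 13, 12, 11, 10, 9, 8, 7, 6, 5, 4, 3, 2, 1]; [2]; [1]. Product of hooks = 14227497123840000. So f^λ = 20! / 14227497123840000 = 2432902008176640000 / 14227497123840000 = 171.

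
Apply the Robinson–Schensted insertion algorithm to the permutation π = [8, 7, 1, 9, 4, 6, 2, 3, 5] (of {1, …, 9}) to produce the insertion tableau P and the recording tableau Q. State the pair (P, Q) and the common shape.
P = [1, 2, 3, 5] / [4, 6] / [7, 9] / [8];  Q = [1, 4, 6, 9] / [2, 5] / [3, 8] / [7];  common shape = (4, 2, 2, 1)

Row-insert the values π_1, π_2, … into P one at a time, bumping the leftmost entry strictly greater than the inserted value down to the next row. The recording tableau Q records, in position (i, j), the step at which that cell was added to P.
  Insert 8 (step 1): P = [8];  Q = [1]
  Insert 7 (step 2): P = [7] / [8];  Q = [1] / [2]
  Insert 1 (step 3): P = [1] / [7] / [8];  Q = [1] / [2] / [3]
  Insert 9 (step 4): P = [1, 9] / [7] / [8];  Q = [1, 4] / [2] / [3]
  Insert 4 (step 5): P = [1, 4] / [7, 9] / [8];  Q = [1, 4] / [2, 5] / [3]
  Insert 6 (step 6): P = [1, 4, 6] / [7, 9] / [8];  Q = [1, 4, 6] / [2, 5] / [3]
  Insert 2 (step 7): P = [1, 2, 6] / [4, 9] / [7] / [8];  Q = [1, 4, 6] / [2, 5] / [3] / [7]
  Insert 3 (step 8): P = [1, 2, 3] / [4, 6] / [7, 9] / [8];  Q = [1, 4, 6] / [2, 5] / [3, 8] / [7]
  Insert 5 (step 9): P = [1, 2, 3, 5] / [4, 6] / [7, 9] / [8];  Q = [1, 4, 6, 9] / [2, 5] / [3, 8] / [7]
Final shape: (4, 2, 2, 1).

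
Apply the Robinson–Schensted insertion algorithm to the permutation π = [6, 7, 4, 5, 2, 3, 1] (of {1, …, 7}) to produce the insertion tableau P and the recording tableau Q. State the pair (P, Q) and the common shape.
P = [1, 3] / [2, 5] / [4, 7] / [6];  Q = [1, 2] / [3, 4] / [5, 6] / [7];  common shape = (2, 2, 2, 1)

Row-insert the values π_1, π_2, … into P one at a time, bumping the leftmost entry strictly greater than the inserted value down to the next row. The recording tableau Q records, in position (i, j), the step at which that cell was added to P.
  Insert 6 (step 1): P = [6];  Q = [1]
  Insert 7 (step 2): P = [6, 7];  Q = [1, 2]
  Insert 4 (step 3): P = [4, 7] / [6];  Q = [1, 2] / [3]
  Insert 5 (step 4): P = [4, 5] / [6, 7];  Q = [1, 2] / [3, 4]
  Insert 2 (step 5): P = [2, 5] / [4, 7] / [6];  Q = [1, 2] / [3, 4] / [5]
  Insert 3 (step 6): P = [2, 3] / [4, 5] / [6, 7];  Q = [1, 2] / [3, 4] / [5, 6]
  Insert 1 (step 7): P = [1, 3] / [2, 5] / [4, 7] / [6];  Q = [1, 2] / [3, 4] / [5, 6] / [7]
Final shape: (2, 2, 2, 1).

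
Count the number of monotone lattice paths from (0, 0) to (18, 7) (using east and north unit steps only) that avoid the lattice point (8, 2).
Number of paths = 345565

Total paths from (0, 0) to (18, 7): C(25, 18) = 480700. Paths through (8, 2): (paths (0, 0) → (8, 2)) × (paths (8, 2) → (18, 7)) = C(10, 8) · C(15, 10) = 45 · 3003 = 135135. Avoidance count = 480700 − 135135 = 345565.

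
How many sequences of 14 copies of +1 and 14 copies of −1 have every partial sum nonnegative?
C_14 = 2674440

These ballot sequences are counted by the Catalan number C_n = (1/(n + 1)) · C(2n, n). For n = 14: C_14 = (1/15) · C(28, 14) = 40116600/15 = 2674440.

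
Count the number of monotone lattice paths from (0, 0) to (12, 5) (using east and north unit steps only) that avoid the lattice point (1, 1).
Number of paths = 3458

Total paths from (0, 0) to (12, 5): C(17, 12) = 6188. Paths through (1, 1): (paths (0, 0) → (1, 1)) × (paths (1, 1) → (12, 5)) = C(2, 1) · C(15, 11) = 2 · 1365 = 2730. Avoidance count = 6188 − 2730 = 3458.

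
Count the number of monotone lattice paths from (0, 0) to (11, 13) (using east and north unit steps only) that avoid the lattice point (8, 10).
Number of paths = 1620984

Total paths from (0, 0) to (11, 13): C(24, 11) = 2496144. Paths through (8, 10): (paths (0, 0) → (8, 10)) × (paths (8, 10) → (11, 13)) = C(18, 8) · C(6, 3) = 43758 · 20 = 875160. Avoidance count = 2496144 − 875160 = 1620984.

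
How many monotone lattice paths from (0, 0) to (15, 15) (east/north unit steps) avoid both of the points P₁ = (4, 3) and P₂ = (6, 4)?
Number of paths = 90158990

Inclusion–exclusion. Total paths: C(30, 15) = 155117520. Through P₁: C(7, 4)·C(23, 11) = 47322730. Through P₂: C(10, 6)·C(20, 9) = 35271600. Since P₁ is strictly southwest of P₂, a monotone path through both must visit P₁ then P₂; paths through both = C(7, 4)·C(3, 2)·C(20, 9) = 17635800. Avoid both = 155117520 − 47322730 − 35271600 + 17635800 = 90158990.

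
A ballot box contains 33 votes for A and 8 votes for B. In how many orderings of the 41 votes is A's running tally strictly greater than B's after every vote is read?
Strict-lead orderings = 58261125

Total orderings of the 41 votes with 33 for A: C(41, 33) = 95548245. By the Bertrand ballot formula (Cycle Lemma / reflection principle), the number of orderings in which A is strictly ahead of B throughout is (p − q)/(p + q) · C(p + q, p) = (33 − 8)/(33 + 8) · 95548245 = 58261125.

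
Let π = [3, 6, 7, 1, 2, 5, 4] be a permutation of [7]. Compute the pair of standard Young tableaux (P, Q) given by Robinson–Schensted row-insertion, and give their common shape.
P = [1, 2, 4] / [3, 5, 7] / [6];  Q = [1, 2, 3] / [4, 5, 6] / [7];  common shape = (3, 3, 1)

Row-insert the values π_1, π_2, … into P one at a time, bumping the leftmost entry strictly greater than the inserted value down to the next row. The recording tableau Q records, in position (i, j), the step at which that cell was added to P.
  Insert 3 (step 1): P = [3];  Q = [1]
  Insert 6 (step 2): P = [3, 6];  Q = [1, 2]
  Insert 7 (step 3): P = [3, 6, 7];  Q = [1, 2, 3]
  Insert 1 (step 4): P = [1, 6, 7] / [3];  Q = [1, 2, 3] / [4]
  Insert 2 (step 5): P = [1, 2, 7] / [3, 6];  Q = [1, 2, 3] / [4, 5]
  Insert 5 (step 6): P = [1, 2, 5] / [3, 6, 7];  Q = [1, 2, 3] / [4, 5, 6]
  Insert 4 (step 7): P = [1, 2, 4] / [3, 5, 7] / [6];  Q = [1, 2, 3] / [4, 5, 6] / [7]
Final shape: (3, 3, 1).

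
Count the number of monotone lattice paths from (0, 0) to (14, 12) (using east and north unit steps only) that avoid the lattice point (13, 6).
Number of paths = 9467776

Total paths from (0, 0) to (14, 12): C(26, 14) = 9657700. Paths through (13, 6): (paths (0, 0) → (13, 6)) × (paths (13, 6) → (14, 12)) = C(19, 13) · C(7, 1) = 27132 · 7 = 189924. Avoidance count = 9657700 − 189924 = 9467776.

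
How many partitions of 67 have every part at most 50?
p(67, parts ≤ 50) = 2678774

Use the recurrence p(n, m) = p(n, m−1) + p(n−m, m): either the largest part is < m (count p(n, m−1)) or the largest part is exactly m (remove one copy of m, count p(n−m, m)). With p(0, ·) = 1 this gives p(67, parts ≤ 50) = 2678774. (By conjugating Young diagrams, this also counts partitions of 67 into at most 50 parts.)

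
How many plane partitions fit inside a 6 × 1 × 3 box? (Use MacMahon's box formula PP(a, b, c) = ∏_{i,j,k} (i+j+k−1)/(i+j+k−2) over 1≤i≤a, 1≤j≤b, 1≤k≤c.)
PP(6, 1, 3) = 84

Evaluate the triple product over i = 1..6, j = 1..1, k = 1..3. The factors are (2/1) · (3/2) · (4/3) · (3/2) · (4/3) · (5/4) · (4/3) · (5/4) · … (18 factors total). The numerators and denominators telescope so the product is an integer; carrying out the multiplication exactly gives PP(6, 1, 3) = 84.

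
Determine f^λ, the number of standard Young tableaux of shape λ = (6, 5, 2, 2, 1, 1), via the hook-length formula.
# SYT of shape (6, 5, 2, 2, 1, 1) = 2598960

Hook-length formula: f^λ = n! / Π hook(c), product over all cells c of the Young diagram. For λ = (6, 5, 2, 2, 1, 1), n = 17 boxes. Hook lengths by row (left-to-right, top-to-bottom): [11, 8, 5, 4, 3, 1]; [9, 6, 3, 2, 1]; [5, 2]; [4, 1]; [2]; [1]. Product of hooks = 136857600. So f^λ = 17! / 136857600 = 355687428096000 / 136857600 = 2598960.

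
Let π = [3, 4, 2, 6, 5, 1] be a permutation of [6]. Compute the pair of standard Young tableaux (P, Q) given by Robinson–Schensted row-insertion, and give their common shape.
P = [1, 4, 5] / [2, 6] / [3];  Q = [1, 2, 4] / [3, 5] / [6];  common shape = (3, 2, 1)

Row-insert the values π_1, π_2, … into P one at a time, bumping the leftmost entry strictly greater than the inserted value down to the next row. The recording tableau Q records, in position (i, j), the step at which that cell was added to P.
  Insert 3 (step 1): P = [3];  Q = [1]
  Insert 4 (step 2): P = [3, 4];  Q = [1, 2]
  Insert 2 (step 3): P = [2, 4] / [3];  Q = [1, 2] / [3]
  Insert 6 (step 4): P = [2, 4, 6] / [3];  Q = [1, 2, 4] / [3]
  Insert 5 (step 5): P = [2, 4, 5] / [3, 6];  Q = [1, 2, 4] / [3, 5]
  Insert 1 (step 6): P = [1, 4, 5] / [2, 6] / [3];  Q = [1, 2, 4] / [3, 5] / [6]
Final shape: (3, 2, 1).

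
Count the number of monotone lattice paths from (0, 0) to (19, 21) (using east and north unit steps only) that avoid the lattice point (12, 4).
Number of paths = 130652499120

Total paths from (0, 0) to (19, 21): C(40, 19) = 131282408400. Paths through (12, 4): (paths (0, 0) → (12, 4)) × (paths (12, 4) → (19, 21)) = C(16, 12) · C(24, 7) = 1820 · 346104 = 629909280. Avoidance count = 131282408400 − 629909280 = 130652499120.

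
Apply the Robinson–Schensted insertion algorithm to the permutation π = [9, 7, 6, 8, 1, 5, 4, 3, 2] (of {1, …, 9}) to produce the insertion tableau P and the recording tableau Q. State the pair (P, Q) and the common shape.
P = [1, 2] / [3, 8] / [4] / [5] / [6] / [7] / [9];  Q = [1, 4] / [2, 6] / [3] / [5] / [7] / [8] / [9];  common shape = (2, 2, 1, 1, 1, 1, 1)

Row-insert the values π_1, π_2, … into P one at a time, bumping the leftmost entry strictly greater than the inserted value down to the next row. The recording tableau Q records, in position (i, j), the step at which that cell was added to P.
  Insert 9 (step 1): P = [9];  Q = [1]
  Insert 7 (step 2): P = [7] / [9];  Q = [1] / [2]
  Insert 6 (step 3): P = [6] / [7] / [9];  Q = [1] / [2] / [3]
  Insert 8 (step 4): P = [6, 8] / [7] / [9];  Q = [1, 4] / [2] / [3]
  Insert 1 (step 5): P = [1, 8] / [6] / [7] / [9];  Q = [1, 4] / [2] / [3] / [5]
  Insert 5 (step 6): P = [1, 5] / [6, 8] / [7] / [9];  Q = [1, 4] / [2, 6] / [3] / [5]
  Insert 4 (step 7): P = [1, 4] / [5, 8] / [6] / [7] / [9];  Q = [1, 4] / [2, 6] / [3] / [5] / [7]
  Insert 3 (step 8): P = [1, 3] / [4, 8] / [5] / [6] / [7] / [9];  Q = [1, 4] / [2, 6] / [3] / [5] / [7] / [8]
  Insert 2 (step 9): P = [1, 2] / [3, 8] / [4] / [5] / [6] / [7] / [9];  Q = [1, 4] / [2, 6] / [3] / [5] / [7] / [8] / [9]
Final shape: (2, 2, 1, 1, 1, 1, 1).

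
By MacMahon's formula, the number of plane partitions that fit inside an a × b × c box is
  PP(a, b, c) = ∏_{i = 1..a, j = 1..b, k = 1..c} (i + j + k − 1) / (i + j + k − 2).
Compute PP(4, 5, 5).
PP(4, 5, 5) = 16818516

Evaluate the triple product over i = 1..4, j = 1..5, k = 1..5. The factors are (2/1) · (3/2) · (4/3) · (5/4) · (6/5) · (3/2) · (4/3) · (5/4) · … (100 factors total). The numerators and denominators telescope so the product is an integer; carrying out the multiplication exactly gives PP(4, 5, 5) = 16818516.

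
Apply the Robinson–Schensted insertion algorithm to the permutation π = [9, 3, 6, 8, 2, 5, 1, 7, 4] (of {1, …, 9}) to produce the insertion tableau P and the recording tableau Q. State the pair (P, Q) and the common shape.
P = [1, 4, 7] / [2, 5, 8] / [3, 6] / [9];  Q = [1, 3, 4] / [2, 6, 8] / [5, 9] / [7];  common shape = (3, 3, 2, 1)

Row-insert the values π_1, π_2, … into P one at a time, bumping the leftmost entry strictly greater than the inserted value down to the next row. The recording tableau Q records, in position (i, j), the step at which that cell was added to P.
  Insert 9 (step 1): P = [9];  Q = [1]
  Insert 3 (step 2): P = [3] / [9];  Q = [1] / [2]
  Insert 6 (step 3): P = [3, 6] / [9];  Q = [1, 3] / [2]
  Insert 8 (step 4): P = [3, 6, 8] / [9];  Q = [1, 3, 4] / [2]
  Insert 2 (step 5): P = [2, 6, 8] / [3] / [9];  Q = [1, 3, 4] / [2] / [5]
  Insert 5 (step 6): P = [2, 5, 8] / [3, 6] / [9];  Q = [1, 3, 4] / [2, 6] / [5]
  Insert 1 (step 7): P = [1, 5, 8] / [2, 6] / [3] / [9];  Q = [1, 3, 4] / [2, 6] / [5] / [7]
  Insert 7 (step 8): P = [1, 5, 7] / [2, 6, 8] / [3] / [9];  Q = [1, 3, 4] / [2, 6, 8] / [5] / [7]
  Insert 4 (step 9): P = [1, 4, 7] / [2, 5, 8] / [3, 6] / [9];  Q = [1, 3, 4] / [2, 6, 8] / [5, 9] / [7]
Final shape: (3, 3, 2, 1).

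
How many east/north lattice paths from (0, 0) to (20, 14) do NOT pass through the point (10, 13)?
Number of paths = 1379390914

Total paths from (0, 0) to (20, 14): C(34, 20) = 1391975640. Paths through (10, 13): (paths (0, 0) → (10, 13)) × (paths (10, 13) → (20, 14)) = C(23, 10) · C(11, 10) = 1144066 · 11 = 12584726. Avoidance count = 1391975640 − 12584726 = 1379390914.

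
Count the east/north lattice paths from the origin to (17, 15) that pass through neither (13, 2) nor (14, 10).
Number of paths = 455695404

Inclusion–exclusion. Total paths: C(32, 17) = 565722720. Through P₁: C(15, 13)·C(17, 4) = 249900. Through P₂: C(24, 14)·C(8, 3) = 109830336. Since P₁ is strictly southwest of P₂, a monotone path through both must visit P₁ then P₂; paths through both = C(15, 13)·C(9, 1)·C(8, 3) = 52920. Avoid both = 565722720 − 249900 − 109830336 + 52920 = 455695404.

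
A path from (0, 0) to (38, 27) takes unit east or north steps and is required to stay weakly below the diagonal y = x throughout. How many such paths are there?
Number of paths = 445598409723850880

By the reflection principle (André's argument), the number of monotone paths to (38, 27) with n ≤ m that never go above y = x is C(65, 38) − C(65, 39) = 1448194831602515360 − 1002596421878664480 = 445598409723850880.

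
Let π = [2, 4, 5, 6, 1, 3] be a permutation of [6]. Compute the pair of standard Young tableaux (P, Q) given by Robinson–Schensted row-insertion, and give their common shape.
P = [1, 3, 5, 6] / [2, 4];  Q = [1, 2, 3, 4] / [5, 6];  common shape = (4, 2)

Row-insert the values π_1, π_2, … into P one at a time, bumping the leftmost entry strictly greater than the inserted value down to the next row. The recording tableau Q records, in position (i, j), the step at which that cell was added to P.
  Insert 2 (step 1): P = [2];  Q = [1]
  Insert 4 (step 2): P = [2, 4];  Q = [1, 2]
  Insert 5 (step 3): P = [2, 4, 5];  Q = [1, 2, 3]
  Insert 6 (step 4): P = [2, 4, 5, 6];  Q = [1, 2, 3, 4]
  Insert 1 (step 5): P = [1, 4, 5, 6] / [2];  Q = [1, 2, 3, 4] / [5]
  Insert 3 (step 6): P = [1, 3, 5, 6] / [2, 4];  Q = [1, 2, 3, 4] / [5, 6]
Final shape: (4, 2).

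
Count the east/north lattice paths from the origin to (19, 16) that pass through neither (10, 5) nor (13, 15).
Number of paths = 3299461956

Inclusion–exclusion. Total paths: C(35, 19) = 4059928950. Through P₁: C(15, 10)·C(20, 9) = 504383880. Through P₂: C(28, 13)·C(7, 6) = 262095120. Since P₁ is strictly southwest of P₂, a monotone path through both must visit P₁ then P₂; paths through both = C(15, 10)·C(13, 3)·C(7, 6) = 6012006. Avoid both = 4059928950 − 504383880 − 262095120 + 6012006 = 3299461956.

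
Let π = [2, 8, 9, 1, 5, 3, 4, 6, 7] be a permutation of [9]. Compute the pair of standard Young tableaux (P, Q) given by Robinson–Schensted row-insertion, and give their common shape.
P = [1, 3, 4, 6, 7] / [2, 5, 9] / [8];  Q = [1, 2, 3, 8, 9] / [4, 5, 7] / [6];  common shape = (5, 3, 1)

Row-insert the values π_1, π_2, … into P one at a time, bumping the leftmost entry strictly greater than the inserted value down to the next row. The recording tableau Q records, in position (i, j), the step at which that cell was added to P.
  Insert 2 (step 1): P = [2];  Q = [1]
  Insert 8 (step 2): P = [2, 8];  Q = [1, 2]
  Insert 9 (step 3): P = [2, 8, 9];  Q = [1, 2, 3]
  Insert 1 (step 4): P = [1, 8, 9] / [2];  Q = [1, 2, 3] / [4]
  Insert 5 (step 5): P = [1, 5, 9] / [2, 8];  Q = [1, 2, 3] / [4, 5]
  Insert 3 (step 6): P = [1, 3, 9] / [2, 5] / [8];  Q = [1, 2, 3] / [4, 5] / [6]
  Insert 4 (step 7): P = [1, 3, 4] / [2, 5, 9] / [8];  Q = [1, 2, 3] / [4, 5, 7] / [6]
  Insert 6 (step 8): P = [1, 3, 4, 6] / [2, 5, 9] / [8];  Q = [1, 2, 3, 8] / [4, 5, 7] / [6]
  Insert 7 (step 9): P = [1, 3, 4, 6, 7] / [2, 5, 9] / [8];  Q = [1, 2, 3, 8, 9] / [4, 5, 7] / [6]
Final shape: (5, 3, 1).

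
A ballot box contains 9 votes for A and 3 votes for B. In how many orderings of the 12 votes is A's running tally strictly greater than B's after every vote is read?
Strict-lead orderings = 110

Total orderings of the 12 votes with 9 for A: C(12, 9) = 220. By the Bertrand ballot formula (Cycle Lemma / reflection principle), the number of orderings in which A is strictly ahead of B throughout is (p − q)/(p + q) · C(p + q, p) = (9 − 3)/(9 + 3) · 220 = 110.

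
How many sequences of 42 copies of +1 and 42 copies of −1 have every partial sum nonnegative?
C_42 = 39044429911904443959240

These ballot sequences are counted by the Catalan number C_n = (1/(n + 1)) · C(2n, n). For n = 42: C_42 = (1/43) · C(84, 42) = 1678910486211891090247320/43 = 39044429911904443959240.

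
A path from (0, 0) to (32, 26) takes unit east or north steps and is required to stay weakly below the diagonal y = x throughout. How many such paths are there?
Number of paths = 4698561476816109

By the reflection principle (André's argument), the number of monotone paths to (32, 26) with n ≤ m that never go above y = x is C(58, 32) − C(58, 33) = 22150361247847371 − 17451799771031262 = 4698561476816109.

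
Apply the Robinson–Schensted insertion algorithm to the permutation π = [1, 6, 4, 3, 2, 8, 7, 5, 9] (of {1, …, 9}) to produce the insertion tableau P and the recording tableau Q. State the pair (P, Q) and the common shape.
P = [1, 2, 5, 9] / [3, 7] / [4, 8] / [6];  Q = [1, 2, 6, 9] / [3, 7] / [4, 8] / [5];  common shape = (4, 2, 2, 1)

Row-insert the values π_1, π_2, … into P one at a time, bumping the leftmost entry strictly greater than the inserted value down to the next row. The recording tableau Q records, in position (i, j), the step at which that cell was added to P.
  Insert 1 (step 1): P = [1];  Q = [1]
  Insert 6 (step 2): P = [1, 6];  Q = [1, 2]
  Insert 4 (step 3): P = [1, 4] / [6];  Q = [1, 2] / [3]
  Insert 3 (step 4): P = [1, 3] / [4] / [6];  Q = [1, 2] / [3] / [4]
  Insert 2 (step 5): P = [1, 2] / [3] / [4] / [6];  Q = [1, 2] / [3] / [4] / [5]
  Insert 8 (step 6): P = [1, 2, 8] / [3] / [4] / [6];  Q = [1, 2, 6] / [3] / [4] / [5]
  Insert 7 (step 7): P = [1, 2, 7] / [3, 8] / [4] / [6];  Q = [1, 2, 6] / [3, 7] / [4] / [5]
  Insert 5 (step 8): P = [1, 2, 5] / [3, 7] / [4, 8] / [6];  Q = [1, 2, 6] / [3, 7] / [4, 8] / [5]
  Insert 9 (step 9): P = [1, 2, 5, 9] / [3, 7] / [4, 8] / [6];  Q = [1, 2, 6, 9] / [3, 7] / [4, 8] / [5]
Final shape: (4, 2, 2, 1).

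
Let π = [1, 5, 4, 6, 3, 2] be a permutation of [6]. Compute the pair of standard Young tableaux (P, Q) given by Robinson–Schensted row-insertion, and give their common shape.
P = [1, 2, 6] / [3] / [4] / [5];  Q = [1, 2, 4] / [3] / [5] / [6];  common shape = (3, 1, 1, 1)

Row-insert the values π_1, π_2, … into P one at a time, bumping the leftmost entry strictly greater than the inserted value down to the next row. The recording tableau Q records, in position (i, j), the step at which that cell was added to P.
  Insert 1 (step 1): P = [1];  Q = [1]
  Insert 5 (step 2): P = [1, 5];  Q = [1, 2]
  Insert 4 (step 3): P = [1, 4] / [5];  Q = [1, 2] / [3]
  Insert 6 (step 4): P = [1, 4, 6] / [5];  Q = [1, 2, 4] / [3]
  Insert 3 (step 5): P = [1, 3, 6] / [4] / [5];  Q = [1, 2, 4] / [3] / [5]
  Insert 2 (step 6): P = [1, 2, 6] / [3] / [4] / [5];  Q = [1, 2, 4] / [3] / [5] / [6]
Final shape: (3, 1, 1, 1).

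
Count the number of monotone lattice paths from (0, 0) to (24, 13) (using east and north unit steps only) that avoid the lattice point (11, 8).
Number of paths = 2914880724

Total paths from (0, 0) to (24, 13): C(37, 24) = 3562467300. Paths through (11, 8): (paths (0, 0) → (11, 8)) × (paths (11, 8) → (24, 13)) = C(19, 11) · C(18, 13) = 75582 · 8568 = 647586576. Avoidance count = 3562467300 − 647586576 = 2914880724.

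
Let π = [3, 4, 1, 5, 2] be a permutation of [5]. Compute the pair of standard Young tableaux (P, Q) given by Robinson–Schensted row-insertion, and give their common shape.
P = [1, 2, 5] / [3, 4];  Q = [1, 2, 4] / [3, 5];  common shape = (3, 2)

Row-insert the values π_1, π_2, … into P one at a time, bumping the leftmost entry strictly greater than the inserted value down to the next row. The recording tableau Q records, in position (i, j), the step at which that cell was added to P.
  Insert 3 (step 1): P = [3];  Q = [1]
  Insert 4 (step 2): P = [3, 4];  Q = [1, 2]
  Insert 1 (step 3): P = [1, 4] / [3];  Q = [1, 2] / [3]
  Insert 5 (step 4): P = [1, 4, 5] / [3];  Q = [1, 2, 4] / [3]
  Insert 2 (step 5): P = [1, 2, 5] / [3, 4];  Q = [1, 2, 4] / [3, 5]
Final shape: (3, 2).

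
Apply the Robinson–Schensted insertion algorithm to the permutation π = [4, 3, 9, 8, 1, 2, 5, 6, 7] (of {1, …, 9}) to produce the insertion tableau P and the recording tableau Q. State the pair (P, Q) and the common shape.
P = [1, 2, 5, 6, 7] / [3, 8] / [4, 9];  Q = [1, 3, 7, 8, 9] / [2, 4] / [5, 6];  common shape = (5, 2, 2)

Row-insert the values π_1, π_2, … into P one at a time, bumping the leftmost entry strictly greater than the inserted value down to the next row. The recording tableau Q records, in position (i, j), the step at which that cell was added to P.
  Insert 4 (step 1): P = [4];  Q = [1]
  Insert 3 (step 2): P = [3] / [4];  Q = [1] / [2]
  Insert 9 (step 3): P = [3, 9] / [4];  Q = [1, 3] / [2]
  Insert 8 (step 4): P = [3, 8] / [4, 9];  Q = [1, 3] / [2, 4]
  Insert 1 (step 5): P = [1, 8] / [3, 9] / [4];  Q = [1, 3] / [2, 4] / [5]
  Insert 2 (step 6): P = [1, 2] / [3, 8] / [4, 9];  Q = [1, 3] / [2, 4] / [5, 6]
  Insert 5 (step 7): P = [1, 2, 5] / [3, 8] / [4, 9];  Q = [1, 3, 7] / [2, 4] / [5, 6]
  Insert 6 (step 8): P = [1, 2, 5, 6] / [3, 8] / [4, 9];  Q = [1, 3, 7, 8] / [2, 4] / [5, 6]
  Insert 7 (step 9): P = [1, 2, 5, 6, 7] / [3, 8] / [4, 9];  Q = [1, 3, 7, 8, 9] / [2, 4] / [5, 6]
Final shape: (5, 2, 2).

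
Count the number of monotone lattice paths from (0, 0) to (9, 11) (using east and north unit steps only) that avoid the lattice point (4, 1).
Number of paths = 152945

Total paths from (0, 0) to (9, 11): C(20, 9) = 167960. Paths through (4, 1): (paths (0, 0) → (4, 1)) × (paths (4, 1) → (9, 11)) = C(5, 4) · C(15, 5) = 5 · 3003 = 15015. Avoidance count = 167960 − 15015 = 152945.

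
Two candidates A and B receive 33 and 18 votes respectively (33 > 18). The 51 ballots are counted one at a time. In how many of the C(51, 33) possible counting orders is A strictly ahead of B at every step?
Strict-lead orderings = 8206149492625

Total orderings of the 51 votes with 33 for A: C(51, 33) = 27900908274925. By the Bertrand ballot formula (Cycle Lemma / reflection principle), the number of orderings in which A is strictly ahead of B throughout is (p − q)/(p + q) · C(p + q, p) = (33 − 18)/(33 + 18) · 27900908274925 = 8206149492625.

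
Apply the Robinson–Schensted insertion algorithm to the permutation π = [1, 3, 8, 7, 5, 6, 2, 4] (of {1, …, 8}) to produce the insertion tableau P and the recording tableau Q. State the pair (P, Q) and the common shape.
P = [1, 2, 4, 6] / [3, 5] / [7] / [8];  Q = [1, 2, 3, 6] / [4, 8] / [5] / [7];  common shape = (4, 2, 1, 1)

Row-insert the values π_1, π_2, … into P one at a time, bumping the leftmost entry strictly greater than the inserted value down to the next row. The recording tableau Q records, in position (i, j), the step at which that cell was added to P.
  Insert 1 (step 1): P = [1];  Q = [1]
  Insert 3 (step 2): P = [1, 3];  Q = [1, 2]
  Insert 8 (step 3): P = [1, 3, 8];  Q = [1, 2, 3]
  Insert 7 (step 4): P = [1, 3, 7] / [8];  Q = [1, 2, 3] / [4]
  Insert 5 (step 5): P = [1, 3, 5] / [7] / [8];  Q = [1, 2, 3] / [4] / [5]
  Insert 6 (step 6): P = [1, 3, 5, 6] / [7] / [8];  Q = [1, 2, 3, 6] / [4] / [5]
  Insert 2 (step 7): P = [1, 2, 5, 6] / [3] / [7] / [8];  Q = [1, 2, 3, 6] / [4] / [5] / [7]
  Insert 4 (step 8): P = [1, 2, 4, 6] / [3, 5] / [7] / [8];  Q = [1, 2, 3, 6] / [4, 8] / [5] / [7]
Final shape: (4, 2, 1, 1).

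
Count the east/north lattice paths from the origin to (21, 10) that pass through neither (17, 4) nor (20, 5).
Number of paths = 42920175

Inclusion–exclusion. Total paths: C(31, 21) = 44352165. Through P₁: C(21, 17)·C(10, 4) = 1256850. Through P₂: C(25, 20)·C(6, 1) = 318780. Since P₁ is strictly southwest of P₂, a monotone path through both must visit P₁ then P₂; paths through both = C(21, 17)·C(4, 3)·C(6, 1) = 143640. Avoid both = 44352165 − 1256850 − 318780 + 143640 = 42920175.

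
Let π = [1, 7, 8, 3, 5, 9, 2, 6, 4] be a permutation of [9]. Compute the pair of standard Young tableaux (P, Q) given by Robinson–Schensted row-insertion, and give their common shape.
P = [1, 2, 4, 6] / [3, 5, 9] / [7, 8];  Q = [1, 2, 3, 6] / [4, 5, 8] / [7, 9];  common shape = (4, 3, 2)

Row-insert the values π_1, π_2, … into P one at a time, bumping the leftmost entry strictly greater than the inserted value down to the next row. The recording tableau Q records, in position (i, j), the step at which that cell was added to P.
  Insert 1 (step 1): P = [1];  Q = [1]
  Insert 7 (step 2): P = [1, 7];  Q = [1, 2]
  Insert 8 (step 3): P = [1, 7, 8];  Q = [1, 2, 3]
  Insert 3 (step 4): P = [1, 3, 8] / [7];  Q = [1, 2, 3] / [4]
  Insert 5 (step 5): P = [1, 3, 5] / [7, 8];  Q = [1, 2, 3] / [4, 5]
  Insert 9 (step 6): P = [1, 3, 5, 9] / [7, 8];  Q = [1, 2, 3, 6] / [4, 5]
  Insert 2 (step 7): P = [1, 2, 5, 9] / [3, 8] / [7];  Q = [1, 2, 3, 6] / [4, 5] / [7]
  Insert 6 (step 8): P = [1, 2, 5, 6] / [3, 8, 9] / [7];  Q = [1, 2, 3, 6] / [4, 5, 8] / [7]
  Insert 4 (step 9): P = [1, 2, 4, 6] / [3, 5, 9] / [7, 8];  Q = [1, 2, 3, 6] / [4, 5, 8] / [7, 9]
Final shape: (4, 3, 2).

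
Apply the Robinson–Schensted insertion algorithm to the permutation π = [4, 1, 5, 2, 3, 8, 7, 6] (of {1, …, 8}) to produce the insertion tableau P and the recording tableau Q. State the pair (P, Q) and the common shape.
P = [1, 2, 3, 6] / [4, 5, 7] / [8];  Q = [1, 3, 5, 6] / [2, 4, 7] / [8];  common shape = (4, 3, 1)

Row-insert the values π_1, π_2, … into P one at a time, bumping the leftmost entry strictly greater than the inserted value down to the next row. The recording tableau Q records, in position (i, j), the step at which that cell was added to P.
  Insert 4 (step 1): P = [4];  Q = [1]
  Insert 1 (step 2): P = [1] / [4];  Q = [1] / [2]
  Insert 5 (step 3): P = [1, 5] / [4];  Q = [1, 3] / [2]
  Insert 2 (step 4): P = [1, 2] / [4, 5];  Q = [1, 3] / [2, 4]
  Insert 3 (step 5): P = [1, 2, 3] / [4, 5];  Q = [1, 3, 5] / [2, 4]
  Insert 8 (step 6): P = [1, 2, 3, 8] / [4, 5];  Q = [1, 3, 5, 6] / [2, 4]
  Insert 7 (step 7): P = [1, 2, 3, 7] / [4, 5, 8];  Q = [1, 3, 5, 6] / [2, 4, 7]
  Insert 6 (step 8): P = [1, 2, 3, 6] / [4, 5, 7] / [8];  Q = [1, 3, 5, 6] / [2, 4, 7] / [8]
Final shape: (4, 3, 1).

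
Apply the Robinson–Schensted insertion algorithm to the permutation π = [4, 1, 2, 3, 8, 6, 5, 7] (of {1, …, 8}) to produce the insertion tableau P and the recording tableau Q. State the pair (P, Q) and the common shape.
P = [1, 2, 3, 5, 7] / [4, 6] / [8];  Q = [1, 3, 4, 5, 8] / [2, 6] / [7];  common shape = (5, 2, 1)

Row-insert the values π_1, π_2, … into P one at a time, bumping the leftmost entry strictly greater than the inserted value down to the next row. The recording tableau Q records, in position (i, j), the step at which that cell was added to P.
  Insert 4 (step 1): P = [4];  Q = [1]
  Insert 1 (step 2): P = [1] / [4];  Q = [1] / [2]
  Insert 2 (step 3): P = [1, 2] / [4];  Q = [1, 3] / [2]
  Insert 3 (step 4): P = [1, 2, 3] / [4];  Q = [1, 3, 4] / [2]
  Insert 8 (step 5): P = [1, 2, 3, 8] / [4];  Q = [1, 3, 4, 5] / [2]
  Insert 6 (step 6): P = [1, 2, 3, 6] / [4, 8];  Q = [1, 3, 4, 5] / [2, 6]
  Insert 5 (step 7): P = [1, 2, 3, 5] / [4, 6] / [8];  Q = [1, 3, 4, 5] / [2, 6] / [7]
  Insert 7 (step 8): P = [1, 2, 3, 5, 7] / [4, 6] / [8];  Q = [1, 3, 4, 5, 8] / [2, 6] / [7]
Final shape: (5, 2, 1).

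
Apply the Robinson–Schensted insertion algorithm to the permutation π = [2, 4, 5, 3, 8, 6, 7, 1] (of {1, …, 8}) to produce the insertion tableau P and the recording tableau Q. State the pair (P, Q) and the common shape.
P = [1, 3, 5, 6, 7] / [2, 8] / [4];  Q = [1, 2, 3, 5, 7] / [4, 6] / [8];  common shape = (5, 2, 1)

Row-insert the values π_1, π_2, … into P one at a time, bumping the leftmost entry strictly greater than the inserted value down to the next row. The recording tableau Q records, in position (i, j), the step at which that cell was added to P.
  Insert 2 (step 1): P = [2];  Q = [1]
  Insert 4 (step 2): P = [2, 4];  Q = [1, 2]
  Insert 5 (step 3): P = [2, 4, 5];  Q = [1, 2, 3]
  Insert 3 (step 4): P = [2, 3, 5] / [4];  Q = [1, 2, 3] / [4]
  Insert 8 (step 5): P = [2, 3, 5, 8] / [4];  Q = [1, 2, 3, 5] / [4]
  Insert 6 (step 6): P = [2, 3, 5, 6] / [4, 8];  Q = [1, 2, 3, 5] / [4, 6]
  Insert 7 (step 7): P = [2, 3, 5, 6, 7] / [4, 8];  Q = [1, 2, 3, 5, 7] / [4, 6]
  Insert 1 (step 8): P = [1, 3, 5, 6, 7] / [2, 8] / [4];  Q = [1, 2, 3, 5, 7] / [4, 6] / [8]
Final shape: (5, 2, 1).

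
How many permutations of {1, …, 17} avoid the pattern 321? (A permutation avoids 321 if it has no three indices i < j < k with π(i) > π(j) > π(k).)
C_17 = 129644790

These 321-avoiding permutations are counted by the Catalan number C_n = (1/(n + 1)) · C(2n, n). For n = 17: C_17 = (1/18) · C(34, 17) = 2333606220/18 = 129644790.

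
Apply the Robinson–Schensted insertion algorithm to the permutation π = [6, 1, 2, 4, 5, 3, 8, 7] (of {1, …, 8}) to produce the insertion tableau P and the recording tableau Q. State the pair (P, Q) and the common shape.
P = [1, 2, 3, 5, 7] / [4, 8] / [6];  Q = [1, 3, 4, 5, 7] / [2, 8] / [6];  common shape = (5, 2, 1)

Row-insert the values π_1, π_2, … into P one at a time, bumping the leftmost entry strictly greater than the inserted value down to the next row. The recording tableau Q records, in position (i, j), the step at which that cell was added to P.
  Insert 6 (step 1): P = [6];  Q = [1]
  Insert 1 (step 2): P = [1] / [6];  Q = [1] / [2]
  Insert 2 (step 3): P = [1, 2] / [6];  Q = [1, 3] / [2]
  Insert 4 (step 4): P = [1, 2, 4] / [6];  Q = [1, 3, 4] / [2]
  Insert 5 (step 5): P = [1, 2, 4, 5] / [6];  Q = [1, 3, 4, 5] / [2]
  Insert 3 (step 6): P = [1, 2, 3, 5] / [4] / [6];  Q = [1, 3, 4, 5] / [2] / [6]
  Insert 8 (step 7): P = [1, 2, 3, 5, 8] / [4] / [6];  Q = [1, 3, 4, 5, 7] / [2] / [6]
  Insert 7 (step 8): P = [1, 2, 3, 5, 7] / [4, 8] / [6];  Q = [1, 3, 4, 5, 7] / [2, 8] / [6]
Final shape: (5, 2, 1).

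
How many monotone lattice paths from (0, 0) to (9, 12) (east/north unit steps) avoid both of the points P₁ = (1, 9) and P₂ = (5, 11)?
Number of paths = 271190

Inclusion–exclusion. Total paths: C(21, 9) = 293930. Through P₁: C(10, 1)·C(11, 8) = 1650. Through P₂: C(16, 5)·C(5, 4) = 21840. Since P₁ is strictly southwest of P₂, a monotone path through both must visit P₁ then P₂; paths through both = C(10, 1)·C(6, 4)·C(5, 4) = 750. Avoid both = 293930 − 1650 − 21840 + 750 = 271190.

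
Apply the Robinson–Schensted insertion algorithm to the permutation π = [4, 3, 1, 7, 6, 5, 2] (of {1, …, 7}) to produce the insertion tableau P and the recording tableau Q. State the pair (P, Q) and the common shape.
P = [1, 2] / [3, 5] / [4, 6] / [7];  Q = [1, 4] / [2, 5] / [3, 6] / [7];  common shape = (2, 2, 2, 1)

Row-insert the values π_1, π_2, … into P one at a time, bumping the leftmost entry strictly greater than the inserted value down to the next row. The recording tableau Q records, in position (i, j), the step at which that cell was added to P.
  Insert 4 (step 1): P = [4];  Q = [1]
  Insert 3 (step 2): P = [3] / [4];  Q = [1] / [2]
  Insert 1 (step 3): P = [1] / [3] / [4];  Q = [1] / [2] / [3]
  Insert 7 (step 4): P = [1, 7] / [3] / [4];  Q = [1, 4] / [2] / [3]
  Insert 6 (step 5): P = [1, 6] / [3, 7] / [4];  Q = [1, 4] / [2, 5] / [3]
  Insert 5 (step 6): P = [1, 5] / [3, 6] / [4, 7];  Q = [1, 4] / [2, 5] / [3, 6]
  Insert 2 (step 7): P = [1, 2] / [3, 5] / [4, 6] / [7];  Q = [1, 4] / [2, 5] / [3, 6] / [7]
Final shape: (2, 2, 2, 1).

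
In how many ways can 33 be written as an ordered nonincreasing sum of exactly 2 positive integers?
p(33, 2 parts) = 16

Partitions of n into exactly k parts are in bijection with partitions of n − k into at most k parts (subtract 1 from each part). So p(33, exactly 2) = p(31, parts ≤ 2). Computing via the recurrence p(m, j) = p(m, j−1) + p(m−j, j) gives 16.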